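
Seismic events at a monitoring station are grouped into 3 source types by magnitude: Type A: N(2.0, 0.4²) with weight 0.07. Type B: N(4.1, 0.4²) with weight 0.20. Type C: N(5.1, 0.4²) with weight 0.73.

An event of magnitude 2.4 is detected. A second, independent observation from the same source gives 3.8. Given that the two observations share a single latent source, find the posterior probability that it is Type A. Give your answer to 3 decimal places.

By Bayes' theorem, P(k | x) = P(Z=k) f_k(x) / Σ_j P(Z=j) f_j(x).
Since both observations come from the same component, the likelihood for component k is f_k(x₁)·f_k(x₂).
  f_A = [(1/(0.4·√(2π)))·exp(−(2.4−2.0)²/(2·0.4²)) = 0.997356·exp(-0.50000) = 0.604927] × [3.99594e-05] = 2.41725e-05
  f_B = [(1/(0.4·√(2π)))·exp(−(2.4−4.1)²/(2·0.4²)) = 0.997356·exp(-9.03125) = 0.000119297] × [0.752844] = 8.98117e-05
  f_C = [(1/(0.4·√(2π)))·exp(−(2.4−5.1)²/(2·0.4²)) = 0.997356·exp(-22.78125) = 1.27373e-10] × [0.00507262] = 6.46117e-13
Unnormalised posteriors:
  P(Z=A)·f_A = 0.07 × 2.41725e-05 = 1.69207e-06
  P(Z=B)·f_B = 0.20 × 8.98117e-05 = 1.79623e-05
  P(Z=C)·f_C = 0.73 × 6.46117e-13 = 4.71665e-13
Normaliser: 1.69207e-06 + 1.79623e-05 + 4.71665e-13 = 1.96544e-05
P(Type A | x) ≈ 0.086

0.086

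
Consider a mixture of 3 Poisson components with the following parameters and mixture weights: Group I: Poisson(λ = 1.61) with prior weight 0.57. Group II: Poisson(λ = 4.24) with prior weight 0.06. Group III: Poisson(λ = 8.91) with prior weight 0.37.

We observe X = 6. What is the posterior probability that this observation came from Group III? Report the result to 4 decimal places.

Posterior ∝ prior × likelihood, so P(k | x) ∝ P(Z=k) f_k(x); normalise over all components.
Poisson probabilities:
  p_I = e^(−1.61)·1.61^6/6! = 0.00483514
  p_II = e^(−4.24)·4.24^6/6! = 0.116266
  p_III = e^(−8.91)·8.91^6/6! = 0.0938361
Multiply by the mixture weights:
  P(Z=I)·p_I = 0.57 × 0.00483514 = 0.00275603
  P(Z=II)·p_II = 0.06 × 0.116266 = 0.00697598
  P(Z=III)·p_III = 0.37 × 0.0938361 = 0.0347194
Sum: 0.00275603 + 0.00697598 + 0.0347194 = 0.0444514
P(Group III | the observation) ≈ 0.7811

0.7811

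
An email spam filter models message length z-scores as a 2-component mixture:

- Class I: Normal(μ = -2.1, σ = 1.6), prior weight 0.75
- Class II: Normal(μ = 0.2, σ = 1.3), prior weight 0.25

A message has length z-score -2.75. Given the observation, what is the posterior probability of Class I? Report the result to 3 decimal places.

By Bayes' theorem, P(k | x) = P(Z=k) f_k(x) / Σ_j P(Z=j) f_j(x).
Evaluate each component's likelihood at the observed value:
  p_I = 0.22959
  p_II = 0.0233769
Unnormalised posteriors:
  P(Z=I)·p_I = 0.75 × 0.22959 = 0.172192
  P(Z=II)·p_II = 0.25 × 0.0233769 = 0.00584422
Sum: 0.172192 + 0.00584422 = 0.178036
P(Class I | -2.75) ≈ 0.967

0.967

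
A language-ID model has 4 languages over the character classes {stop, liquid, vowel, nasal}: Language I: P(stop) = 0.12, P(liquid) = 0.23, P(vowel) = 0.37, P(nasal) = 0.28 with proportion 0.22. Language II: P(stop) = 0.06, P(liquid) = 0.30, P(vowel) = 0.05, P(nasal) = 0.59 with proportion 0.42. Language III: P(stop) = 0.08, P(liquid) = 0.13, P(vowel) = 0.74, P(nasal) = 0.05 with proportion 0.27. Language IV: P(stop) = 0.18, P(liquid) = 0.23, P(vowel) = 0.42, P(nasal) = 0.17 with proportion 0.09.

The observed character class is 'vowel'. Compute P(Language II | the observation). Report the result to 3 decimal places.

0.062

P(component k | x) = π_k·f_k(x) / marginal(x), where marginal(x) = Σ_j π_j·f_j(x).
Component likelihoods at x = 'vowel':
  L_I = 0.37
  L_II = 0.05
  L_III = 0.74
  L_IV = 0.42
Unnormalised posteriors:
  π_I·L_I = 0.22 × 0.37 = 0.0814
  π_II·L_II = 0.42 × 0.05 = 0.021
  π_III·L_III = 0.27 × 0.74 = 0.1998
  π_IV·L_IV = 0.09 × 0.42 = 0.0378
Normaliser: 0.0814 + 0.021 + 0.1998 + 0.0378 = 0.34
Responsibility of Language II: 0.021 / 0.34 ≈ 0.062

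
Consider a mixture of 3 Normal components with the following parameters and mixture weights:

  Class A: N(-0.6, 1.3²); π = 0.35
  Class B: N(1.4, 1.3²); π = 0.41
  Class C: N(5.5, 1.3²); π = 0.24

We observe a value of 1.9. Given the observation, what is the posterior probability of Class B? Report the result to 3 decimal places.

By Bayes' theorem, P(k | x) = w_k f_k(x) / Σ_j w_j f_j(x).
Component likelihoods at x = 1.9:
  f_A = (1/(1.3·√(2π)))·exp(−(1.9−-0.6)²/(2·1.3²)) = 0.306879·exp(-1.84911) = 0.0482956
  f_B = (1/(1.3·√(2π)))·exp(−(1.9−1.4)²/(2·1.3²)) = 0.306879·exp(-0.07396) = 0.285
  f_C = (1/(1.3·√(2π)))·exp(−(1.9−5.5)²/(2·1.3²)) = 0.306879·exp(-3.83432) = 0.0066335
Weight by the priors:
  w_A·f_A = 0.35 × 0.0482956 = 0.0169035
  w_B·f_B = 0.41 × 0.285 = 0.11685
  w_C·f_C = 0.24 × 0.0066335 = 0.00159204
Normaliser: 0.0169035 + 0.11685 + 0.00159204 = 0.135345
P(Class B | 1.9) ≈ 0.863

0.863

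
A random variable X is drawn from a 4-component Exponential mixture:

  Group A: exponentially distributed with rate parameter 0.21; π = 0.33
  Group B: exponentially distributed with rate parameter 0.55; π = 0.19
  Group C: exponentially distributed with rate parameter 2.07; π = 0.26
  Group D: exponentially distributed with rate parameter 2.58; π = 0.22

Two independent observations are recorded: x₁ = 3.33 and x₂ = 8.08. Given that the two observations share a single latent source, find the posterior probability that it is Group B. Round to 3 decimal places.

The responsibility of component k is π_k f_k(x) divided by Σ_j π_j f_j(x).
Since both observations come from the same component, the likelihood for component k is f_k(x₁)·f_k(x₂).
  L_A = [0.104356] × [0.0384865] = 0.00401629
  L_B = [0.0880952] × [0.00646187] = 0.00056926
  L_C = [0.00210056] × [1.12755e-07] = 2.36848e-10
  L_D = [0.000479096] × [2.28109e-09] = 1.09286e-12
Prior × likelihood for each component:
  π_A·L_A = 0.33 × 0.00401629 = 0.00132538
  π_B·L_B = 0.19 × 0.00056926 = 0.000108159
  π_C·L_C = 0.26 × 2.36848e-10 = 6.15805e-11
  π_D·L_D = 0.22 × 1.09286e-12 = 2.4043e-13
Evidence: 0.00132538 + 0.000108159 + 6.15805e-11 + 2.4043e-13 = 0.00143354
P(Group B | x₁,x₂) ≈ 0.075

0.075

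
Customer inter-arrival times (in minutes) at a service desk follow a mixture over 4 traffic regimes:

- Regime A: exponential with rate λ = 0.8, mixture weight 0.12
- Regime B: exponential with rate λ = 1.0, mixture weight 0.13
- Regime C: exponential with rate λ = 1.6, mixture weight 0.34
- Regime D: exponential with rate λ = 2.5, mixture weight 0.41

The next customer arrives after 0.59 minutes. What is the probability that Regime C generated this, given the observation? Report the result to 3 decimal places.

0.366

Apply Bayes' rule: the posterior for each component is proportional to its prior times its likelihood at x.
Evaluate each component's likelihood at the observed value:
  L_A = 0.499003
  L_B = 0.554327
  L_C = 0.62251
  L_D = 0.571947
Unnormalised posteriors:
  π_A·L_A = 0.12 × 0.499003 = 0.0598803
  π_B·L_B = 0.13 × 0.554327 = 0.0720625
  π_C·L_C = 0.34 × 0.62251 = 0.211653
  π_D·L_D = 0.41 × 0.571947 = 0.234498
Marginal: 0.0598803 + 0.0720625 + 0.211653 + 0.234498 = 0.578094
P(Regime C | the observation) ≈ 0.366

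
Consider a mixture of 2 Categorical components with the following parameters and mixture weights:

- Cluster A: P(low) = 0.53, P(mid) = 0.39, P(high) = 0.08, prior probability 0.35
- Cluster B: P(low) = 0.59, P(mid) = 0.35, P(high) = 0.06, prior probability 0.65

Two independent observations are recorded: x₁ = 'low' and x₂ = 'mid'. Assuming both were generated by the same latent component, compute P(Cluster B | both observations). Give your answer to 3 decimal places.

Posterior ∝ prior × likelihood, so P(k | x) ∝ π_k f_k(x); normalise over all components.
Since both observations come from the same component, the likelihood for component k is f_k(x₁)·f_k(x₂).
  f_A = [P(low | comp) = 0.53] × [0.39] = 0.2067
  f_B = [P(low | comp) = 0.59] × [0.35] = 0.2065
Multiply by the mixture weights:
  π_A·f_A = 0.35 × 0.2067 = 0.072345
  π_B·f_B = 0.65 × 0.2065 = 0.134225
Normaliser: 0.072345 + 0.134225 = 0.20657
So the posterior for Cluster B is 0.134225 / 0.20657 ≈ 0.650.

0.650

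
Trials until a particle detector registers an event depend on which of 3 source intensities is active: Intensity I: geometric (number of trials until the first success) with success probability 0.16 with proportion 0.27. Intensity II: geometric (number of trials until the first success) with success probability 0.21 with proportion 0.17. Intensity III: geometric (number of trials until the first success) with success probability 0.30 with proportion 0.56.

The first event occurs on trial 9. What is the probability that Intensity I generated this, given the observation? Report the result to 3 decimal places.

Posterior ∝ prior × likelihood, so P(k | x) ∝ P(Z=k) f_k(x); normalise over all components.
Evaluate each component's likelihood at the observed value:
  L_I = 0.16·(1−0.16)^8 = 0.16·0.247876 = 0.0396601
  L_II = 0.21·(1−0.21)^8 = 0.21·0.151711 = 0.0318593
  L_III = 0.30·(1−0.30)^8 = 0.30·0.057648 = 0.0172944
Weight by the priors:
  P(Z=I)·L_I = 0.27 × 0.0396601 = 0.0107082
  P(Z=II)·L_II = 0.17 × 0.0318593 = 0.00541608
  P(Z=III)·L_III = 0.56 × 0.0172944 = 0.00968487
Sum: 0.0107082 + 0.00541608 + 0.00968487 = 0.0258092
P(Intensity I | data) = 0.0107082 / 0.0258092 ≈ 0.415

0.415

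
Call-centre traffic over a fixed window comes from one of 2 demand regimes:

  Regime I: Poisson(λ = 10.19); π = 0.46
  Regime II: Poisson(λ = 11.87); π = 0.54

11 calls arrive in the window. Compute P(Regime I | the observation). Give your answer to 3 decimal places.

The responsibility of component k is π_k f_k(x) divided by Σ_j π_j f_j(x).
Component likelihoods at x = 11 calls:
  L_I = e^(−10.19)·10.19^11/11! = 0.115691
  L_II = e^(−11.87)·11.87^11/11! = 0.115538
Multiply by the mixture weights:
  π_I·L_I = 0.46 × 0.115691 = 0.0532179
  π_II·L_II = 0.54 × 0.115538 = 0.0623908
Normaliser: 0.0532179 + 0.0623908 = 0.115609
Responsibility of Regime I: 0.0532179 / 0.115609 ≈ 0.460

0.460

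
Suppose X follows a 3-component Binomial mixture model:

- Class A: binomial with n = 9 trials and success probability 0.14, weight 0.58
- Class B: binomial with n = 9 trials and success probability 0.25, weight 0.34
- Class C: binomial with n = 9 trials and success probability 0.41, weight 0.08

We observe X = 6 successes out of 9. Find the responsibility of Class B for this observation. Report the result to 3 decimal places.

0.302

Posterior ∝ prior × likelihood, so P(k | x) ∝ w_k f_k(x); normalise over all components.
Binomial probabilities:
  L_A = C(9,6)·0.14^6·0.86^3 = 84·7.52954e-06·0.636056 = 0.000402293
  L_B = C(9,6)·0.25^6·0.75^3 = 84·0.000244141·0.421875 = 0.00865173
  L_C = C(9,6)·0.41^6·0.59^3 = 84·0.0047501·0.205379 = 0.081948
Multiply by the mixture weights:
  w_A·L_A = 0.58 × 0.000402293 = 0.00023333
  w_B·L_B = 0.34 × 0.00865173 = 0.00294159
  w_C·L_C = 0.08 × 0.081948 = 0.00655584
Sum: 0.00023333 + 0.00294159 + 0.00655584 = 0.00973076
Responsibility of Class B: 0.00294159 / 0.00973076 ≈ 0.302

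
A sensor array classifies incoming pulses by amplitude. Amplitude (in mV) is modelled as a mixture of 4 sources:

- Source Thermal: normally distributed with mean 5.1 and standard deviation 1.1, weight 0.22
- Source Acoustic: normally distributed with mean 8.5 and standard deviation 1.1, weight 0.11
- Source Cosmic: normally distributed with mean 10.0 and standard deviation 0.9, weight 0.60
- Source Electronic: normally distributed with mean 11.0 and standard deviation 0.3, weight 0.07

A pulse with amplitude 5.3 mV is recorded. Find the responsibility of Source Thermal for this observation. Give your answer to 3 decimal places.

P(component k | x) = P(Z=k)·f_k(x) / marginal(x), where marginal(x) = Σ_j P(Z=j)·f_j(x).
Evaluate each component's likelihood at the observed value:
  L_Thermal = 0.356729
  L_Acoustic = 0.00527038
  L_Cosmic = 5.30535e-07
  L_Electronic = 5.41545e-79
Unnormalised posteriors:
  P(Z=Thermal)·L_Thermal = 0.22 × 0.356729 = 0.0784805
  P(Z=Acoustic)·L_Acoustic = 0.11 × 0.00527038 = 0.000579741
  P(Z=Cosmic)·L_Cosmic = 0.60 × 5.30535e-07 = 3.18321e-07
  P(Z=Electronic)·L_Electronic = 0.07 × 5.41545e-79 = 3.79082e-80
Denominator: 0.0784805 + 0.000579741 + 3.18321e-07 + 3.79082e-80 = 0.0790605
So the posterior for Source Thermal is 0.0784805 / 0.0790605 ≈ 0.993.

0.993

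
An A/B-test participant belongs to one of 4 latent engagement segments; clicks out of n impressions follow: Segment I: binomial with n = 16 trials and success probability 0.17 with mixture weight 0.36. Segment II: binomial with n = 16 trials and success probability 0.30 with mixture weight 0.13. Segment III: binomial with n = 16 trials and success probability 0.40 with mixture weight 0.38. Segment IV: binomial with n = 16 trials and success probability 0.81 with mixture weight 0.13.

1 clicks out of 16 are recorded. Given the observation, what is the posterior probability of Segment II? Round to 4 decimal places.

P(component k | x) = w_k·f_k(x) / marginal(x), where marginal(x) = Σ_j w_j·f_j(x).
Binomial probabilities:
  p_I = 0.166242
  p_II = 0.0227883
  p_III = 0.00300918
  p_IV = 1.96747e-10
Multiply by the mixture weights:
  w_I·p_I = 0.36 × 0.166242 = 0.0598471
  w_II·p_II = 0.13 × 0.0227883 = 0.00296248
  w_III·p_III = 0.38 × 0.00300918 = 0.00114349
  w_IV·p_IV = 0.13 × 1.96747e-10 = 2.55772e-11
Evidence: 0.0598471 + 0.00296248 + 0.00114349 + 2.55772e-11 = 0.063953
Responsibility of Segment II: 0.00296248 / 0.063953 ≈ 0.0463

0.0463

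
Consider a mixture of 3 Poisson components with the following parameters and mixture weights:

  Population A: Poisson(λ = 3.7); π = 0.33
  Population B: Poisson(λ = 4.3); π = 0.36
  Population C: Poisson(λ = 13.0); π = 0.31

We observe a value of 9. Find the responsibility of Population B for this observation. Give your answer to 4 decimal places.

0.2243

By Bayes' theorem, P(k | x) = P(Z=k) f_k(x) / Σ_j P(Z=j) f_j(x).
Evaluate each component's likelihood at the observed value:
  p_A = e^(−3.7)·3.7^9/9! = 0.00885448
  p_B = e^(−4.3)·4.3^9/9! = 0.0187926
  p_C = e^(−13.0)·13.0^9/9! = 0.066054
Unnormalised posteriors:
  P(Z=A)·p_A = 0.33 × 0.00885448 = 0.00292198
  P(Z=B)·p_B = 0.36 × 0.0187926 = 0.00676533
  P(Z=C)·p_C = 0.31 × 0.066054 = 0.0204767
Sum: 0.00292198 + 0.00676533 + 0.0204767 = 0.030164
Responsibility of Population B: 0.00676533 / 0.030164 ≈ 0.2243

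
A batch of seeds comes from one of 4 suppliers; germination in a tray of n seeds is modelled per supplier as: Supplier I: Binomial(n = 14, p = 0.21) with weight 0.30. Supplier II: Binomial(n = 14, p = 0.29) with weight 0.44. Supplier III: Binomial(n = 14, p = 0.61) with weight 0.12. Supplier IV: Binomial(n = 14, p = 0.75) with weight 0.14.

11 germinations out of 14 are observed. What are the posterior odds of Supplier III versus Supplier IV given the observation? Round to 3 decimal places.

0.335

Posterior odds = (π_i f_i(x)) / (π_j f_j(x)); the normalising sum cancels.
Component likelihoods at x = 11 germinations out of 14:
  f_I = 6.2863e-06
  f_II = 0.000158948
  f_III = 0.0939558
  f_IV = 0.240212
0.0112747 / 0.0336297 ≈ 0.335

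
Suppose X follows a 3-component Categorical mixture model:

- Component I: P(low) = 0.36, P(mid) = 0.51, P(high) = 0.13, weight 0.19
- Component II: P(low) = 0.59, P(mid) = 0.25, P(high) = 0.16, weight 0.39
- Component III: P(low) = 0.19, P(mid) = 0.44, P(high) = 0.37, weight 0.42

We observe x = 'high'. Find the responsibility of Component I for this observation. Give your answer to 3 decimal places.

P(component k | x) = π_k·f_k(x) / marginal(x), where marginal(x) = Σ_j π_j·f_j(x).
Component likelihoods at x = 'high':
  p_I = 0.13
  p_II = 0.16
  p_III = 0.37
Prior × likelihood for each component:
  π_I·p_I = 0.19 × 0.13 = 0.0247
  π_II·p_II = 0.39 × 0.16 = 0.0624
  π_III·p_III = 0.42 × 0.37 = 0.1554
Denominator: 0.0247 + 0.0624 + 0.1554 = 0.2425
P(Component I | x) ≈ 0.102

0.102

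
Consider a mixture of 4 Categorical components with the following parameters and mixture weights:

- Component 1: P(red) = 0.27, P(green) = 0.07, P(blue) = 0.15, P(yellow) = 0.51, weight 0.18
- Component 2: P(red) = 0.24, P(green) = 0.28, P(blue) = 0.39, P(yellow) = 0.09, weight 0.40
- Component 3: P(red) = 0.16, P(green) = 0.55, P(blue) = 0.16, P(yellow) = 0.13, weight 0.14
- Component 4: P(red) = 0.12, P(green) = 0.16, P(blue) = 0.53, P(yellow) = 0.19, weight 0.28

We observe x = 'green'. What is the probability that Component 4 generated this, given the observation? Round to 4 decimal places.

Posterior ∝ prior × likelihood, so P(k | x) ∝ π_k f_k(x); normalise over all components.
Evaluate each component's likelihood at the observed value:
  p_1 = P(green | comp) = 0.07
  p_2 = P(green | comp) = 0.28
  p_3 = P(green | comp) = 0.55
  p_4 = P(green | comp) = 0.16
Prior × likelihood for each component:
  π_1·p_1 = 0.18 × 0.07 = 0.0126
  π_2·p_2 = 0.40 × 0.28 = 0.112
  π_3·p_3 = 0.14 × 0.55 = 0.077
  π_4·p_4 = 0.28 × 0.16 = 0.0448
Sum: 0.0126 + 0.112 + 0.077 + 0.0448 = 0.2464
P(Component 4 | 'green') = 0.0448 / 0.2464 ≈ 0.1818

0.1818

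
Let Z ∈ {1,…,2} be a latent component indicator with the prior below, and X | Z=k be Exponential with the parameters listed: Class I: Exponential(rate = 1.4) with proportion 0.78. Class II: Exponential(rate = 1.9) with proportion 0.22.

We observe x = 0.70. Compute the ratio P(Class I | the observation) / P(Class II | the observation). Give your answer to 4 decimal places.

Only the two components matter; the odds are (P(Z=i) f_i(x)) / (P(Z=j) f_j(x)).
Exponential densities:
  L_I = 1.4·e^(−1.4·0.70) = 1.4·e^(−0.9800) = 0.525436
  L_II = 1.9·e^(−1.9·0.70) = 1.9·e^(−1.3300) = 0.502507
0.40984 / 0.110551 ≈ 3.7072

3.7072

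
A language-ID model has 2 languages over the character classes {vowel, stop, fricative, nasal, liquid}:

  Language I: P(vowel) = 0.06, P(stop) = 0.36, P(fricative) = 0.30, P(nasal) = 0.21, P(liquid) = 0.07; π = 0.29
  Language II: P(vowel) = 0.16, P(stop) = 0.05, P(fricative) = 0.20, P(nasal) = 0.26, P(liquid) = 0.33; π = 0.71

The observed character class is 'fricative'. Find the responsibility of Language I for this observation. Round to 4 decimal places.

P(component k | x) = π_k·f_k(x) / marginal(x), where marginal(x) = Σ_j π_j·f_j(x).
Component likelihoods at x = 'fricative':
  L_I = 0.3
  L_II = 0.2
Multiply by the mixture weights:
  π_I·L_I = 0.29 × 0.3 = 0.087
  π_II·L_II = 0.71 × 0.2 = 0.142
Sum: 0.087 + 0.142 = 0.229
P(Language I | 'fricative') = 0.087 / 0.229 ≈ 0.3799

0.3799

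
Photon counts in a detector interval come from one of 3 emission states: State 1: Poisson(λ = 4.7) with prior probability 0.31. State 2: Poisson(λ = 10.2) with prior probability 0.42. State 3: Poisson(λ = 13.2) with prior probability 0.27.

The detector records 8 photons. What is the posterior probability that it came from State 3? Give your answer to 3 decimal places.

0.156

Posterior ∝ prior × likelihood, so P(k | x) ∝ π_k f_k(x); normalise over all components.
Poisson probabilities:
  L_1 = 0.0537129
  L_2 = 0.108013
  L_3 = 0.0423042
Prior × likelihood for each component:
  π_1·L_1 = 0.31 × 0.0537129 = 0.016651
  π_2·L_2 = 0.42 × 0.108013 = 0.0453656
  π_3·L_3 = 0.27 × 0.0423042 = 0.0114221
Denominator: 0.016651 + 0.0453656 + 0.0114221 = 0.0734387
P(State 3 | data) = 0.0114221 / 0.0734387 ≈ 0.156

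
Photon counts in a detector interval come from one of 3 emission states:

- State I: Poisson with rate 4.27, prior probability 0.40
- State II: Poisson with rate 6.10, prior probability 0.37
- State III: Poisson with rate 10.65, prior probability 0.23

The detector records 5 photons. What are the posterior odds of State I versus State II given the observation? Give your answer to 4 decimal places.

Only the two components matter; the odds are (π_i f_i(x)) / (π_j f_j(x)).
Poisson probabilities:
  L_I = e^(−4.27)·4.27^5/5! = 0.165394
  L_II = e^(−6.10)·6.10^5/5! = 0.15786
  L_III = e^(−10.65)·10.65^5/5! = 0.0270602
Posterior odds = (π_I·L_I) / (π_II·L_II) = (0.40·0.165394) / (0.37·0.15786) = 0.0661577 / 0.0584081 ≈ 1.1327

1.1327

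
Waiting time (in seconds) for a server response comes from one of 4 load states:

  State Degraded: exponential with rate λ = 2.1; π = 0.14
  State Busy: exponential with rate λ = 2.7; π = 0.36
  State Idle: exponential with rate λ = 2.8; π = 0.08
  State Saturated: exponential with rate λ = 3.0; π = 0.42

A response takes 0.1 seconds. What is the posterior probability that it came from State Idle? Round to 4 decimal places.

0.0813

P(component k | x) = π_k·f_k(x) / marginal(x), where marginal(x) = Σ_j π_j·f_j(x).
Component likelihoods at x = 0.1 seconds:
  L_Degraded = 1.70223
  L_Busy = 2.06112
  L_Idle = 2.11619
  L_Saturated = 2.22245
Unnormalised posteriors:
  π_Degraded·L_Degraded = 0.14 × 1.70223 = 0.238312
  π_Busy·L_Busy = 0.36 × 2.06112 = 0.742005
  π_Idle·L_Idle = 0.08 × 2.11619 = 0.169296
  π_Saturated·L_Saturated = 0.42 × 2.22245 = 0.933431
Sum: 0.238312 + 0.742005 + 0.169296 + 0.933431 = 2.08304
P(State Idle | x) ≈ 0.0813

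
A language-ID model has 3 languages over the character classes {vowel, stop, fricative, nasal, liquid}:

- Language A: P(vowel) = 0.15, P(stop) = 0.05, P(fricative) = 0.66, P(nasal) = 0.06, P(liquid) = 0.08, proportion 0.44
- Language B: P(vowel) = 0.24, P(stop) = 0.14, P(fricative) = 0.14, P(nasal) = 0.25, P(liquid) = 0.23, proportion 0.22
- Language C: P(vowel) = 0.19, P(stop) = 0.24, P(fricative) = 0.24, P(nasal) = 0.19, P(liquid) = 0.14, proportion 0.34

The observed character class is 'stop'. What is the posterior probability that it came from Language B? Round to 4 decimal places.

The responsibility of component k is π_k f_k(x) divided by Σ_j π_j f_j(x).
Evaluate each component's likelihood at the observed value:
  L_A = P(stop | comp) = 0.05
  L_B = P(stop | comp) = 0.14
  L_C = P(stop | comp) = 0.24
Prior × likelihood for each component:
  π_A·L_A = 0.44 × 0.05 = 0.022
  π_B·L_B = 0.22 × 0.14 = 0.0308
  π_C·L_C = 0.34 × 0.24 = 0.0816
Normaliser: 0.022 + 0.0308 + 0.0816 = 0.1344
Responsibility of Language B: 0.0308 / 0.1344 ≈ 0.2292

0.2292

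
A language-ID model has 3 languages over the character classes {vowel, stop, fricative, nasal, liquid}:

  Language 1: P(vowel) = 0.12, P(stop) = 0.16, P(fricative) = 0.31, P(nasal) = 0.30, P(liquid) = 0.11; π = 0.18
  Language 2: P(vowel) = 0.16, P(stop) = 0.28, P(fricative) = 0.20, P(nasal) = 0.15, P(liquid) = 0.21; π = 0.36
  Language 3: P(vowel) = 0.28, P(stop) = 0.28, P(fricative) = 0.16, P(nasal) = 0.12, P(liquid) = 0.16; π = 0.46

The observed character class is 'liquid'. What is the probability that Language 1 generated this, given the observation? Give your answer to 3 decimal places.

0.117

Posterior ∝ prior × likelihood, so P(k | x) ∝ π_k f_k(x); normalise over all components.
Component likelihoods at x = 'liquid':
  L_1 = P(liquid | comp) = 0.11
  L_2 = P(liquid | comp) = 0.21
  L_3 = P(liquid | comp) = 0.16
Prior × likelihood for each component:
  π_1·L_1 = 0.18 × 0.11 = 0.0198
  π_2·L_2 = 0.36 × 0.21 = 0.0756
  π_3·L_3 = 0.46 × 0.16 = 0.0736
Evidence: 0.0198 + 0.0756 + 0.0736 = 0.169
So the posterior for Language 1 is 0.0198 / 0.169 ≈ 0.117.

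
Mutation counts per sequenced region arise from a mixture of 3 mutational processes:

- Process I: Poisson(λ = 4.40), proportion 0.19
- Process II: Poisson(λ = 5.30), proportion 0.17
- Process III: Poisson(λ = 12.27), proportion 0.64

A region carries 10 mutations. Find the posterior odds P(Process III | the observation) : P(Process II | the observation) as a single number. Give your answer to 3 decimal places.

15.645

Since P(k|x) ∝ π_k f_k(x), the posterior odds are π_i f_i(x) / (π_j f_j(x)).
Poisson probabilities:
  p_I = 0.0092017
  p_II = 0.0240566
  p_III = 0.0999745
0.0639837 / 0.00408963 ≈ 15.645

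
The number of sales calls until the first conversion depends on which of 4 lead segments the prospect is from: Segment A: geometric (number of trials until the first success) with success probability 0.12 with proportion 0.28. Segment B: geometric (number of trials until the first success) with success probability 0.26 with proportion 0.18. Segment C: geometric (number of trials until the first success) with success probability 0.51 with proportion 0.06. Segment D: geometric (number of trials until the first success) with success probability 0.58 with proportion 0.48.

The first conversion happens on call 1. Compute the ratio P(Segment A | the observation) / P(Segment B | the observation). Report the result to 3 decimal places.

0.718

The posterior odds equal the prior odds times the likelihood ratio: (π_i/π_j)·(f_i(x)/f_j(x)).
Component likelihoods at x = 1:
  p_A = 0.12·(1−0.12)^0 = 0.12·1 = 0.12
  p_B = 0.26·(1−0.26)^0 = 0.26·1 = 0.26
  p_C = 0.51·(1−0.51)^0 = 0.51·1 = 0.51
  p_D = 0.58·(1−0.58)^0 = 0.58·1 = 0.58
Posterior odds = (π_A·p_A) / (π_B·p_B) = (0.28·0.12) / (0.18·0.26) = 0.0336 / 0.0468 ≈ 0.718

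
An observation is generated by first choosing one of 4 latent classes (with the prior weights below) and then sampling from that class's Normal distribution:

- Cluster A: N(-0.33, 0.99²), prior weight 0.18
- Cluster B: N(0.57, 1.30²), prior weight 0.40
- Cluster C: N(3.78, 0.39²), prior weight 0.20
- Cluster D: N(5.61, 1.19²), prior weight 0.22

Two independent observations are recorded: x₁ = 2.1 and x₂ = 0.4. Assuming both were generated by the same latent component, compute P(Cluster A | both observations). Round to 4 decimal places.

0.0554

Apply Bayes' rule: the posterior for each component is proportional to its prior times its likelihood at x.
Since both observations come from the same component, the likelihood for component k is f_k(x₁)·f_k(x₂).
  L_A = [0.0198156] × [0.307049] = 0.00608436
  L_B = [0.153527] × [0.304266] = 0.0467131
  L_C = [9.55906e-05] × [5.00812e-17] = 4.78729e-21
  L_D = [0.00432691] × [2.30696e-05] = 9.98199e-08
Weight by the priors:
  π_A·L_A = 0.18 × 0.00608436 = 0.00109519
  π_B·L_B = 0.40 × 0.0467131 = 0.0186853
  π_C·L_C = 0.20 × 4.78729e-21 = 9.57458e-22
  π_D·L_D = 0.22 × 9.98199e-08 = 2.19604e-08
Sum: 0.00109519 + 0.0186853 + 9.57458e-22 + 2.19604e-08 = 0.0197805
P(Cluster A | x₁,x₂) ≈ 0.0554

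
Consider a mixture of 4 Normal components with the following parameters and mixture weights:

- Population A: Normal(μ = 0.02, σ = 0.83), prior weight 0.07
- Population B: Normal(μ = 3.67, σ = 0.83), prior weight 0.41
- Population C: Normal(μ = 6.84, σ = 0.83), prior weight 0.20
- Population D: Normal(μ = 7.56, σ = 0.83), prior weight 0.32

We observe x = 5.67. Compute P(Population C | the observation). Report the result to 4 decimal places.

By Bayes' theorem, P(k | x) = π_k f_k(x) / Σ_j π_j f_j(x).
Evaluate each component's likelihood at the observed value:
  f_A = (1/(0.83·√(2π)))·exp(−(5.67−0.02)²/(2·0.83²)) = 0.480653·exp(-23.16918) = 4.1647e-11
  f_B = (1/(0.83·√(2π)))·exp(−(5.67−3.67)²/(2·0.83²)) = 0.480653·exp(-2.90318) = 0.0263632
  f_C = (1/(0.83·√(2π)))·exp(−(5.67−6.84)²/(2·0.83²)) = 0.480653·exp(-0.99354) = 0.177968
  f_D = (1/(0.83·√(2π)))·exp(−(5.67−7.56)²/(2·0.83²)) = 0.480653·exp(-2.59261) = 0.0359646
Unnormalised posteriors:
  π_A·f_A = 0.07 × 4.1647e-11 = 2.91529e-12
  π_B·f_B = 0.41 × 0.0263632 = 0.0108089
  π_C·f_C = 0.20 × 0.177968 = 0.0355937
  π_D·f_D = 0.32 × 0.0359646 = 0.0115087
Denominator: 2.91529e-12 + 0.0108089 + 0.0355937 + 0.0115087 = 0.0579112
P(Population C | the observation) ≈ 0.6146

0.6146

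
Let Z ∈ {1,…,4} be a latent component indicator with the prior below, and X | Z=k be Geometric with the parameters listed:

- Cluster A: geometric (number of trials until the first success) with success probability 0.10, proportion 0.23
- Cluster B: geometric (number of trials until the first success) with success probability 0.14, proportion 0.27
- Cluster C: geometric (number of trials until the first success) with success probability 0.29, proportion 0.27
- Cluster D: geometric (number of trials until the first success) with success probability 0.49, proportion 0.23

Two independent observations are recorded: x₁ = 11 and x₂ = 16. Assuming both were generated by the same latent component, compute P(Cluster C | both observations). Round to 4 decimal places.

The responsibility of component k is w_k f_k(x) divided by Σ_j w_j f_j(x).
Since both observations come from the same component, the likelihood for component k is f_k(x₁)·f_k(x₂).
  f_A = [0.10·(1−0.10)^10 = 0.10·0.348678 = 0.0348678] × [0.0205891] = 0.000717898
  f_B = [0.14·(1−0.14)^10 = 0.14·0.221302 = 0.0309822] × [0.0145749] = 0.000451562
  f_C = [0.29·(1−0.29)^10 = 0.29·0.0325524 = 0.00944021] × [0.00170323] = 1.60788e-05
  f_D = [0.49·(1−0.49)^10 = 0.49·0.00119042 = 0.000583308] × [2.01256e-05] = 1.17394e-08
Multiply by the mixture weights:
  w_A·f_A = 0.23 × 0.000717898 = 0.000165117
  w_B·f_B = 0.27 × 0.000451562 = 0.000121922
  w_C·f_C = 0.27 × 1.60788e-05 = 4.34129e-06
  w_D·f_D = 0.23 × 1.17394e-08 = 2.70007e-09
Evidence: 0.000165117 + 0.000121922 + 4.34129e-06 + 2.70007e-09 = 0.000291382
P(Cluster C | x₁,x₂) = 4.34129e-06 / 0.000291382 ≈ 0.0149

0.0149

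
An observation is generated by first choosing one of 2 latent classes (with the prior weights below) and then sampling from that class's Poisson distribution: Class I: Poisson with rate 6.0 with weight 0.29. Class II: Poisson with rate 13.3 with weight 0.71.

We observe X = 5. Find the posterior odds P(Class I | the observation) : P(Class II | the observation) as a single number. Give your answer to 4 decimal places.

The posterior odds equal the prior odds times the likelihood ratio: (w_i/w_j)·(f_i(x)/f_j(x)).
Poisson probabilities:
  f_I = 0.160623
  f_II = 0.00580711
Odds = (0.29/0.71) × (0.160623/0.00580711) = 0.408451 × 27.6597 ≈ 11.2976

11.2976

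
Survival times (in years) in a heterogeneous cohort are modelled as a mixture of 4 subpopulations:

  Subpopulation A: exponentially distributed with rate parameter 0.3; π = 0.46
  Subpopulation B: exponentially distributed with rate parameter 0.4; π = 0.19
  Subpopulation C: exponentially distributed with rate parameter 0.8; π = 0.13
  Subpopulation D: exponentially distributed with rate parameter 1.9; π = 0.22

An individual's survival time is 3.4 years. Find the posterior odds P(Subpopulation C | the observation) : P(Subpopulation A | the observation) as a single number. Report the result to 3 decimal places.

0.138

Only the two components matter; the odds are (P(Z=i) f_i(x)) / (P(Z=j) f_j(x)).
Component likelihoods at x = 3.4 years:
  p_A = 0.3·e^(−0.3·3.4) = 0.3·e^(−1.0200) = 0.108178
  p_B = 0.4·e^(−0.4·3.4) = 0.4·e^(−1.3600) = 0.102664
  p_C = 0.8·e^(−0.8·3.4) = 0.8·e^(−2.7200) = 0.0526998
  p_D = 1.9·e^(−1.9·3.4) = 1.9·e^(−6.4600) = 0.00297311
0.00685097 / 0.0497621 ≈ 0.138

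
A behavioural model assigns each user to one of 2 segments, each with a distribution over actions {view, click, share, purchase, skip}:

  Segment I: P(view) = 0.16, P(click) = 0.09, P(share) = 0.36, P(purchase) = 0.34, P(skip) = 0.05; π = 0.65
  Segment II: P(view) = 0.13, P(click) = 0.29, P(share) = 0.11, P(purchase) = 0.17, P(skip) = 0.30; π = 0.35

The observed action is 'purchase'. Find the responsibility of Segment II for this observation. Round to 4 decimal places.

0.2121

By Bayes' theorem, P(k | x) = π_k f_k(x) / Σ_j π_j f_j(x).
Component likelihoods at x = 'purchase':
  L_I = P(purchase | comp) = 0.34
  L_II = P(purchase | comp) = 0.17
Unnormalised posteriors:
  π_I·L_I = 0.65 × 0.34 = 0.221
  π_II·L_II = 0.35 × 0.17 = 0.0595
Normaliser: 0.221 + 0.0595 = 0.2805
Responsibility of Segment II: 0.0595 / 0.2805 ≈ 0.2121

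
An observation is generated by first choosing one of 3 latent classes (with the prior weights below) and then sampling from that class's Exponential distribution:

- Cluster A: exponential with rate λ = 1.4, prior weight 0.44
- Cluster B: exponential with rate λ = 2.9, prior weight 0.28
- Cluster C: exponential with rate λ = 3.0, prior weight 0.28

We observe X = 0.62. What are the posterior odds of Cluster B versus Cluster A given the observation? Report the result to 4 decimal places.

0.5201

Posterior odds = (π_i f_i(x)) / (π_j f_j(x)); the normalising sum cancels.
Exponential densities:
  f_A = 1.4·e^(−1.4·0.62) = 1.4·e^(−0.8680) = 0.587706
  f_B = 2.9·e^(−2.9·0.62) = 2.9·e^(−1.7980) = 0.480326
  f_C = 3.0·e^(−3.0·0.62) = 3.0·e^(−1.8600) = 0.467018
Odds = (0.28/0.44) × (0.480326/0.587706) = 0.636364 × 0.81729 ≈ 0.5201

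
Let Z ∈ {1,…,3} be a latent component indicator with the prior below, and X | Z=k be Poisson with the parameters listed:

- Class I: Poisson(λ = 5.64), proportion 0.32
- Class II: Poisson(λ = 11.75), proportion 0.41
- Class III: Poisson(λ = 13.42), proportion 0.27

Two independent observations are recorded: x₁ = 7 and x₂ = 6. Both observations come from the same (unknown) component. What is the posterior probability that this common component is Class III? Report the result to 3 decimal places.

Apply Bayes' rule: the posterior for each component is proportional to its prior times its likelihood at x.
Since both observations come from the same component, the likelihood for component k is f_k(x₁)·f_k(x₂).
  L_I = [e^(−5.64)·5.64^7/7! = 0.127968] × [0.158826] = 0.0203247
  L_II = [e^(−11.75)·11.75^7/7! = 0.0484032] × [0.028836] = 0.00139575
  L_III = [e^(−13.42)·13.42^7/7! = 0.0230996] × [0.012049] = 0.000278327
Prior × likelihood for each component:
  π_I·L_I = 0.32 × 0.0203247 = 0.0065039
  π_II·L_II = 0.41 × 0.00139575 = 0.000572259
  π_III·L_III = 0.27 × 0.000278327 = 7.51484e-05
Denominator: 0.0065039 + 0.000572259 + 7.51484e-05 = 0.0071513
Responsibility of Class III: 7.51484e-05 / 0.0071513 ≈ 0.011

0.011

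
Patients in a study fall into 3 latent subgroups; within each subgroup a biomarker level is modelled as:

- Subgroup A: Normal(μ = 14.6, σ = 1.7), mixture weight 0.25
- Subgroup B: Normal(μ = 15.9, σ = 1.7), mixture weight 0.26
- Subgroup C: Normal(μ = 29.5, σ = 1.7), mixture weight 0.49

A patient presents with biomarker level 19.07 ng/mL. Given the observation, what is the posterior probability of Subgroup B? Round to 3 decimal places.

0.853

Posterior ∝ prior × likelihood, so P(k | x) ∝ π_k f_k(x); normalise over all components.
Evaluate each component's likelihood at the observed value:
  p_A = (1/(1.7·√(2π)))·exp(−(19.07−14.6)²/(2·1.7²)) = 0.234672·exp(-3.45690) = 0.00739856
  p_B = (1/(1.7·√(2π)))·exp(−(19.07−15.9)²/(2·1.7²)) = 0.234672·exp(-1.73856) = 0.0412489
  p_C = (1/(1.7·√(2π)))·exp(−(19.07−29.5)²/(2·1.7²)) = 0.234672·exp(-18.82092) = 1.57268e-09
Multiply by the mixture weights:
  π_A·p_A = 0.25 × 0.00739856 = 0.00184964
  π_B·p_B = 0.26 × 0.0412489 = 0.0107247
  π_C·p_C = 0.49 × 1.57268e-09 = 7.70614e-10
Evidence: 0.00184964 + 0.0107247 + 7.70614e-10 = 0.0125744
P(Subgroup B | 19.07 ng/mL) = 0.0107247 / 0.0125744 ≈ 0.853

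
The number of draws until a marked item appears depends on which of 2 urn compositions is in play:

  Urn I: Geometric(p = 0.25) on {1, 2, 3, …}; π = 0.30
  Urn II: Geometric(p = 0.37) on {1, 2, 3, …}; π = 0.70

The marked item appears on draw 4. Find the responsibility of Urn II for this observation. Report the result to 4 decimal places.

0.6718

By Bayes' theorem, P(k | x) = w_k f_k(x) / Σ_j w_j f_j(x).
Geometric probabilities:
  L_I = 0.25·(1−0.25)^3 = 0.25·0.421875 = 0.105469
  L_II = 0.37·(1−0.37)^3 = 0.37·0.250047 = 0.0925174
Unnormalised posteriors:
  w_I·L_I = 0.30 × 0.105469 = 0.0316406
  w_II·L_II = 0.70 × 0.0925174 = 0.0647622
Evidence: 0.0316406 + 0.0647622 = 0.0964028
Responsibility of Urn II: 0.0647622 / 0.0964028 ≈ 0.6718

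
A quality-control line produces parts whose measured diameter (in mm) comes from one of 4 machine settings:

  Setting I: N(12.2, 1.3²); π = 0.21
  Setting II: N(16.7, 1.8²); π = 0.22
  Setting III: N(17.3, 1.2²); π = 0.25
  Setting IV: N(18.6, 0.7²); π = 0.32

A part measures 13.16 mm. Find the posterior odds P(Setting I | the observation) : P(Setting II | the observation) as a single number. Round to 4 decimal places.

Posterior odds = (w_i f_i(x)) / (w_j f_j(x)); the normalising sum cancels.
Evaluate each component's likelihood at the observed value:
  L_I = (1/(1.3·√(2π)))·exp(−(13.16−12.2)²/(2·1.3²)) = 0.306879·exp(-0.27266) = 0.233642
  L_II = (1/(1.8·√(2π)))·exp(−(13.16−16.7)²/(2·1.8²)) = 0.221635·exp(-1.93389) = 0.032045
  L_III = (1/(1.2·√(2π)))·exp(−(13.16−17.3)²/(2·1.2²)) = 0.332452·exp(-5.95125) = 0.000865234
  L_IV = (1/(0.7·√(2π)))·exp(−(13.16−18.6)²/(2·0.7²)) = 0.569918·exp(-30.19755) = 4.37706e-14
Posterior odds = (w_I·L_I) / (w_II·L_II) = (0.21·0.233642) / (0.22·0.032045) = 0.0490648 / 0.0070499 ≈ 6.9596

6.9596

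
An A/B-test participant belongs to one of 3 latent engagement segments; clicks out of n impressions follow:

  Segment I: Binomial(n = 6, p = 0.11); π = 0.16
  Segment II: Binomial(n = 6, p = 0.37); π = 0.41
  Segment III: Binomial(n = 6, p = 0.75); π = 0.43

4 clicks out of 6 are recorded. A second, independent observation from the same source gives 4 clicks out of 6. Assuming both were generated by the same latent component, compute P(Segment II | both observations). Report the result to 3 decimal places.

By Bayes' theorem, P(k | x) = π_k f_k(x) / Σ_j π_j f_j(x).
Since both observations come from the same component, the likelihood for component k is f_k(x₁)·f_k(x₂).
  f_I = [0.00173957] × [0.00173957] = 3.02611e-06
  f_II = [0.111578] × [0.111578] = 0.0124497
  f_III = [0.296631] × [0.296631] = 0.0879899
Weight by the priors:
  π_I·f_I = 0.16 × 3.02611e-06 = 4.84177e-07
  π_II·f_II = 0.41 × 0.0124497 = 0.00510437
  π_III·f_III = 0.43 × 0.0879899 = 0.0378356
Denominator: 4.84177e-07 + 0.00510437 + 0.0378356 = 0.0429405
P(Segment II | x) ≈ 0.119

0.119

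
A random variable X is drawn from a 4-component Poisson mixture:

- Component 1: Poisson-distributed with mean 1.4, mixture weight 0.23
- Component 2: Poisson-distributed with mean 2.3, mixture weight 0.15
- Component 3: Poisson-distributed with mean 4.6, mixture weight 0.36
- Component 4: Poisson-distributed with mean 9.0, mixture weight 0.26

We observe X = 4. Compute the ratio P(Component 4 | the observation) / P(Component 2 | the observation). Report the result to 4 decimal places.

Since P(k|x) ∝ w_k f_k(x), the posterior odds are w_i f_i(x) / (w_j f_j(x)).
Poisson probabilities:
  L_1 = 0.039472
  L_2 = 0.116902
  L_3 = 0.187528
  L_4 = 0.0337372
Odds = (0.26/0.15) × (0.0337372/0.116902) = 1.73333 × 0.288593 ≈ 0.5002

0.5002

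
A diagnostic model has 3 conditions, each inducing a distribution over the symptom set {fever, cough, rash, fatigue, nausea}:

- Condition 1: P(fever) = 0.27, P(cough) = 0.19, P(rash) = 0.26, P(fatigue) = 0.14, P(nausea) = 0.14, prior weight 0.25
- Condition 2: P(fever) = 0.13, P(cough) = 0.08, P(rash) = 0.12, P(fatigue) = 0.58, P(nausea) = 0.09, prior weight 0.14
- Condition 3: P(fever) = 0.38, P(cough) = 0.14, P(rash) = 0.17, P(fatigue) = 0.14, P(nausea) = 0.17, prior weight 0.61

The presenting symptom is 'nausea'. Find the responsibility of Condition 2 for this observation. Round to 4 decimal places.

By Bayes' theorem, P(k | x) = π_k f_k(x) / Σ_j π_j f_j(x).
Categorical probabilities:
  f_1 = 0.14
  f_2 = 0.09
  f_3 = 0.17
Unnormalised posteriors:
  π_1·f_1 = 0.25 × 0.14 = 0.035
  π_2·f_2 = 0.14 × 0.09 = 0.0126
  π_3·f_3 = 0.61 × 0.17 = 0.1037
Denominator: 0.035 + 0.0126 + 0.1037 = 0.1513
P(Condition 2 | the observation) = 0.0126 / 0.1513 ≈ 0.0833

0.0833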